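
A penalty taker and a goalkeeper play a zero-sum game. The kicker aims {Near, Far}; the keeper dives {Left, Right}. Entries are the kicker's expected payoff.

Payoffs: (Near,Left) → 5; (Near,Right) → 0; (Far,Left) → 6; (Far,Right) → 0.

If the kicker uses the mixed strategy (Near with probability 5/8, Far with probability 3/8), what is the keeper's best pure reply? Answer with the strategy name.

Right

If the keeper plays Left, the kicker's expected payoff is (5/8)·5 + (3/8)·6 = 43/8.
If the keeper plays Right, the kicker's expected payoff is (5/8)·0 + (3/8)·0 = 0.
The keeper minimizes the kicker's payoff; the smallest is 0, so the best response is Right.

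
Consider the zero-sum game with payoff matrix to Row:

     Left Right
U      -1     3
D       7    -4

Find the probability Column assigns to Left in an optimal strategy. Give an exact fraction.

Row minima: U → -1, D → -4; maximin = -1.
Column maxima: Left → 7, Right → 3; minimax = 3.
-1 ≠ 3, so there is no saddle point; optimal play is mixed.
Let Row play U with probability p. Expected payoff against Left: (-1)p + 7(1−p) = −8p + 7; against Right: 3p + (-4)(1−p) = 7p − 4.
Setting these equal: −8p + 7 = 7p − 4 ⇒ −15p = -11 ⇒ p = 11/15, and the value is (-8)·(11/15) + 7 = 17/15.
For Column: with q = P(Left), equating U's and D's payoffs gives −4q + 3 = 11q − 4 ⇒ q = 7/15.

7/15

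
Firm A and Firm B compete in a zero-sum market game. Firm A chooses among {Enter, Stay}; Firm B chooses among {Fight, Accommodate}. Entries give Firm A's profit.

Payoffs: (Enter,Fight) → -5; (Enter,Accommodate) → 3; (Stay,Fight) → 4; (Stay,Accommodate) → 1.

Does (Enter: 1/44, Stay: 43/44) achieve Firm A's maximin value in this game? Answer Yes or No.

No

Against Fight this mix gives (1/44)·(-5) + (43/44)·4 = 167/44.
Against Accommodate this mix gives (1/44)·3 + (43/44)·1 = 23/22.
Firm B will play Accommodate, holding Firm A to 23/22. Shifting weight toward the row that does better against Accommodate would raise this floor (the equalizing mix achieves 17/11 against both Accommodate and Fight), so the proposed strategy is not optimal.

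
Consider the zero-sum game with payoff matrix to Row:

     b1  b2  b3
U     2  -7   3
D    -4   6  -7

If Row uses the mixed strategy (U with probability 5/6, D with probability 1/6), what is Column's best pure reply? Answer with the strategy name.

b2

If Column plays b1, Row's expected payoff is (5/6)·2 + (1/6)·(-4) = 1.
If Column plays b2, Row's expected payoff is (5/6)·(-7) + (1/6)·6 = -29/6.
If Column plays b3, Row's expected payoff is (5/6)·3 + (1/6)·(-7) = 4/3.
Column minimizes Row's payoff; the smallest is -29/6, so the best response is b2.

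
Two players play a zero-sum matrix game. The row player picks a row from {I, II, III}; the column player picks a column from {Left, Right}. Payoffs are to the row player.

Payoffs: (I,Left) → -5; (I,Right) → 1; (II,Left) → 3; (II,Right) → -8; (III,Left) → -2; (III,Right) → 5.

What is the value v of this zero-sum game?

-1/18

Row minima: I → -5, II → -8, III → -2; maximin = -2.
Column maxima: Left → 3, Right → 5; minimax = 3.
-2 ≠ 3, so there is no saddle point; optimal play is mixed.
I is strictly dominated by III, so the row player never plays it.
On the remaining 2×2 (II, III vs Left, Right):
Let the row player play II with probability p. Expected payoff against Left: 3p + (-2)(1−p) = 5p − 2; against Right: (-8)p + 5(1−p) = −13p + 5.
Setting these equal: 5p − 2 = −13p + 5 ⇒ 18p = 7 ⇒ p = 7/18, and the value is (5)·(7/18) − 2 = -1/18.
For the column player: with q = P(Left), equating II's and III's payoffs gives 11q − 8 = −7q + 5 ⇒ q = 13/18.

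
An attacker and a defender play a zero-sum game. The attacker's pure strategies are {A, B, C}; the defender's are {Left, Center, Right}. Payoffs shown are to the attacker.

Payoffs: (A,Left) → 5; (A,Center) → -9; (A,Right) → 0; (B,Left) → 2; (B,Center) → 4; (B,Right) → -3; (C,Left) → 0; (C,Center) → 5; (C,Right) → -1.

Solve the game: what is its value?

Row minima: A → -9, B → -3, C → -1; maximin = -1.
Column maxima: Left → 5, Center → 5, Right → 0; minimax = 0.
-1 ≠ 0, so there is no saddle point; optimal play is mixed.
Left is strictly dominated by Right (it gives the attacker strictly more in every row), so the defender never plays it.
With Left eliminated, B is strictly dominated by C (C gives the attacker strictly more in every remaining column), so the attacker never plays it.
On the remaining 2×2 (A, C vs Center, Right):
Let the attacker play A with probability p. Expected payoff against Center: (-9)p + 5(1−p) = −14p + 5; against Right: 0p + (-1)(1−p) = p − 1.
Setting these equal: −14p + 5 = p − 1 ⇒ −15p = -6 ⇒ p = 2/5, and the value is (-14)·(2/5) + 5 = -3/5.
For the defender: with q = P(Center), equating A's and C's payoffs gives −9q = 6q − 1 ⇒ q = 1/15.

-3/5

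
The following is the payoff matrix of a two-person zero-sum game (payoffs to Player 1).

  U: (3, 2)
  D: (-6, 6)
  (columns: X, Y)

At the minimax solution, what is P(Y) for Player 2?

Row minima: U → 2, D → -6; maximin = 2.
Column maxima: X → 3, Y → 6; minimax = 3.
2 ≠ 3, so there is no saddle point; optimal play is mixed.
Let Player 1 play U with probability p. Expected payoff against X: 3p + (-6)(1−p) = 9p − 6; against Y: 2p + 6(1−p) = −4p + 6.
Setting these equal: 9p − 6 = −4p + 6 ⇒ 13p = 12 ⇒ p = 12/13, and the value is (9)·(12/13) − 6 = 30/13.
For Player 2: with q = P(X), equating U's and D's payoffs gives q + 2 = −12q + 6 ⇒ q = 4/13.

9/13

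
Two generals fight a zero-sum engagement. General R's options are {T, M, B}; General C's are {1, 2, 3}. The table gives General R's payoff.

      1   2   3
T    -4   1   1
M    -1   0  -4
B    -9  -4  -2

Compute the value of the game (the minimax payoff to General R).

Row minima: T → -4, M → -4, B → -9; maximin = -4.
Column maxima: 1 → -1, 2 → 1, 3 → 1; minimax = -1.
-4 ≠ -1, so there is no saddle point; optimal play is mixed.
B is strictly dominated by T, so General R never plays it.
2 is strictly dominated by 1 (it gives General R strictly more in every row), so General C never plays it.
On the remaining 2×2 (T, M vs 1, 3):
Let General R play T with probability p. Expected payoff against 1: (-4)p + (-1)(1−p) = −3p − 1; against 3: 1p + (-4)(1−p) = 5p − 4.
Setting these equal: −3p − 1 = 5p − 4 ⇒ −8p = -3 ⇒ p = 3/8, and the value is (-3)·(3/8) − 1 = -17/8.
For General C: with q = P(1), equating T's and M's payoffs gives −5q + 1 = 3q − 4 ⇒ q = 5/8.

-17/8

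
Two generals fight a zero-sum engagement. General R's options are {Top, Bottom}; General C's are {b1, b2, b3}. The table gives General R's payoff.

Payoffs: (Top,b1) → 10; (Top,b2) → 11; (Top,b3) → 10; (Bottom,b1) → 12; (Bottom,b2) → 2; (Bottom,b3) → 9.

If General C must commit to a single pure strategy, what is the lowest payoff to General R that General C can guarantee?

10

Column maxima: b1 → 12, b2 → 11, b3 → 10.
The smallest of these is 10.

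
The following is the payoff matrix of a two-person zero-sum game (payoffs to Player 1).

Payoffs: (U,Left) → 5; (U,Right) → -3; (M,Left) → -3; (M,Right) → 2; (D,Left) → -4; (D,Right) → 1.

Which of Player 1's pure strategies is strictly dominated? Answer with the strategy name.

D

M gives a strictly higher payoff than D against every column: -3 > -4, 2 > 1.
So D is strictly dominated and Player 1 never plays it.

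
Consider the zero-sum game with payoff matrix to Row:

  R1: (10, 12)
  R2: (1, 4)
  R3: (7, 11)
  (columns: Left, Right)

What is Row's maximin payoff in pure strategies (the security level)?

Row minima: R1 → 10, R2 → 1, R3 → 7.
The best of these is 10.

10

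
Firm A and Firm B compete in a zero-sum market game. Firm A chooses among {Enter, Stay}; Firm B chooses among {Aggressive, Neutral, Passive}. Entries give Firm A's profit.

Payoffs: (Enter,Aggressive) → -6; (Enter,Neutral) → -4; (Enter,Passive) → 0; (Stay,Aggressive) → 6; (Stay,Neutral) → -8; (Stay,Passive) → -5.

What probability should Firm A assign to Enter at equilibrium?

7/8

Row minima: Enter → -6, Stay → -8; maximin = -6.
Column maxima: Aggressive → 6, Neutral → -4, Passive → 0; minimax = -4.
-6 ≠ -4, so there is no saddle point; optimal play is mixed.
Passive is strictly dominated by Neutral (it gives Firm A strictly more in every row), so Firm B never plays it.
On the remaining 2×2 (Enter, Stay vs Aggressive, Neutral):
Let Firm A play Enter with probability p. Expected payoff against Aggressive: (-6)p + 6(1−p) = −12p + 6; against Neutral: (-4)p + (-8)(1−p) = 4p − 8.
Setting these equal: −12p + 6 = 4p − 8 ⇒ −16p = -14 ⇒ p = 7/8, and the value is (-12)·(7/8) + 6 = -9/2.
For Firm B: with q = P(Aggressive), equating Enter's and Stay's payoffs gives −2q − 4 = 14q − 8 ⇒ q = 1/4.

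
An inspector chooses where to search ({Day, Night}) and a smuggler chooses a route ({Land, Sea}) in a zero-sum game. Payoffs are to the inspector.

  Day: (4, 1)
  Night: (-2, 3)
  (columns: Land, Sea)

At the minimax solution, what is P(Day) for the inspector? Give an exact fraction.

Row minima: Day → 1, Night → -2; maximin = 1.
Column maxima: Land → 4, Sea → 3; minimax = 3.
1 ≠ 3, so there is no saddle point; optimal play is mixed.
Let the inspector play Day with probability p. Expected payoff against Land: 4p + (-2)(1−p) = 6p − 2; against Sea: 1p + 3(1−p) = −2p + 3.
Setting these equal: 6p − 2 = −2p + 3 ⇒ 8p = 5 ⇒ p = 5/8, and the value is (6)·(5/8) − 2 = 7/4.
For the smuggler: with q = P(Land), equating Day's and Night's payoffs gives 3q + 1 = −5q + 3 ⇒ q = 1/4.

5/8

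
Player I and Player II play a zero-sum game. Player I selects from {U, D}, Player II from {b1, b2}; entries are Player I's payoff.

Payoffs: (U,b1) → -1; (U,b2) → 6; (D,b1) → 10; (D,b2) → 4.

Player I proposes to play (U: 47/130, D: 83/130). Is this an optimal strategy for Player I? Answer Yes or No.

No

Against b1 this mix gives (47/130)·(-1) + (83/130)·10 = 783/130.
Against b2 this mix gives (47/130)·6 + (83/130)·4 = 307/65.
Player II will play b2, holding Player I to 307/65. Shifting weight toward the row that does better against b2 would raise this floor (the equalizing mix achieves 64/13 against both b2 and b1), so the proposed strategy is not optimal.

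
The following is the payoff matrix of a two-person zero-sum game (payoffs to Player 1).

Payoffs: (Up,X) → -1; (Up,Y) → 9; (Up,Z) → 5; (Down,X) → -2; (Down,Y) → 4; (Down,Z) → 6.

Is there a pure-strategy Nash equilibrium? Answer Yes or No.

Row minima: Up → -1, Down → -2; maximin = -1.
Column maxima: X → -1, Y → 9, Z → 6; minimax = -1.
maximin = minimax = -1, so a saddle point exists.

Yes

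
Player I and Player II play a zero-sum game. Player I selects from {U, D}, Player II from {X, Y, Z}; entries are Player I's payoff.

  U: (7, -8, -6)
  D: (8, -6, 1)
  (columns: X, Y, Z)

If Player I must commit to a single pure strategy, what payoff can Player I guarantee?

-6

Row minima: U → -8, D → -6.
The best of these is -6.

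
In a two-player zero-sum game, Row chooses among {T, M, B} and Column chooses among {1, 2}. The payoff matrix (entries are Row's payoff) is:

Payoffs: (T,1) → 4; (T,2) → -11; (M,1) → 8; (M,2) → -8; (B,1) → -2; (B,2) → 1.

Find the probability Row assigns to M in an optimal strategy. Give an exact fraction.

3/19

Row minima: T → -11, M → -8, B → -2; maximin = -2.
Column maxima: 1 → 8, 2 → 1; minimax = 1.
-2 ≠ 1, so there is no saddle point; optimal play is mixed.
T is strictly dominated by M, so Row never plays it.
On the remaining 2×2 (M, B vs 1, 2):
Let Row play M with probability p. Expected payoff against 1: 8p + (-2)(1−p) = 10p − 2; against 2: (-8)p + 1(1−p) = −9p + 1.
Setting these equal: 10p − 2 = −9p + 1 ⇒ 19p = 3 ⇒ p = 3/19, and the value is (10)·(3/19) − 2 = -8/19.
For Column: with q = P(1), equating M's and B's payoffs gives 16q − 8 = −3q + 1 ⇒ q = 9/19.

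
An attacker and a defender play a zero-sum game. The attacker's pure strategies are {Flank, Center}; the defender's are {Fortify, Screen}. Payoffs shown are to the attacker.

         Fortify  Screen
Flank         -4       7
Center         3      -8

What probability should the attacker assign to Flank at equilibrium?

Row minima: Flank → -4, Center → -8; maximin = -4.
Column maxima: Fortify → 3, Screen → 7; minimax = 3.
-4 ≠ 3, so there is no saddle point; optimal play is mixed.
Let the attacker play Flank with probability p. Expected payoff against Fortify: (-4)p + 3(1−p) = −7p + 3; against Screen: 7p + (-8)(1−p) = 15p − 8.
Setting these equal: −7p + 3 = 15p − 8 ⇒ −22p = -11 ⇒ p = 1/2, and the value is (-7)·(1/2) + 3 = -1/2.
For the defender: with q = P(Fortify), equating Flank's and Center's payoffs gives −11q + 7 = 11q − 8 ⇒ q = 15/22.

1/2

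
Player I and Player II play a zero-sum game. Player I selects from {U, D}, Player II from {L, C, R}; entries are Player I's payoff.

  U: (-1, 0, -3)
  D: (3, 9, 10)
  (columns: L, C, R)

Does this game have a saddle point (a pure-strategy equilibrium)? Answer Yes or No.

Yes

Row minima: U → -3, D → 3; maximin = 3.
Column maxima: L → 3, C → 9, R → 10; minimax = 3.
maximin = minimax = 3, so a saddle point exists.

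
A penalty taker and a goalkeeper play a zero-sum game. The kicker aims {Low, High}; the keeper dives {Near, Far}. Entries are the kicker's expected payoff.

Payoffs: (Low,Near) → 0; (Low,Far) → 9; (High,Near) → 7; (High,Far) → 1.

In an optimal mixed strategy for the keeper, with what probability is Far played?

7/15

Row minima: Low → 0, High → 1; maximin = 1.
Column maxima: Near → 7, Far → 9; minimax = 7.
1 ≠ 7, so there is no saddle point; optimal play is mixed.
Let the kicker play Low with probability p. Expected payoff against Near: 0p + 7(1−p) = −7p + 7; against Far: 9p + 1(1−p) = 8p + 1.
Setting these equal: −7p + 7 = 8p + 1 ⇒ −15p = -6 ⇒ p = 2/5, and the value is (-7)·(2/5) + 7 = 21/5.
For the keeper: with q = P(Near), equating Low's and High's payoffs gives −9q + 9 = 6q + 1 ⇒ q = 8/15.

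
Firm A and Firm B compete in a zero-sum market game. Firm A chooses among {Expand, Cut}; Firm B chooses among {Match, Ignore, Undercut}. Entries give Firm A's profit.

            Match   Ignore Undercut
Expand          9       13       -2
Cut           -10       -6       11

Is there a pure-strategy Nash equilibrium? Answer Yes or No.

No

Row minima: Expand → -2, Cut → -10; maximin = -2.
Column maxima: Match → 9, Ignore → 13, Undercut → 11; minimax = 9.
-2 ≠ 9, so no pure-strategy equilibrium exists.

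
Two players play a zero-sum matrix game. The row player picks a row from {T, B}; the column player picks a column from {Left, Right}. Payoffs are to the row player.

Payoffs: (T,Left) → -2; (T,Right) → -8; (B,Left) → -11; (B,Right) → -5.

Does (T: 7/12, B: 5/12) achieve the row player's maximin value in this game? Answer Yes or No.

Against Left this mix gives (7/12)·(-2) + (5/12)·(-11) = -23/4.
Against Right this mix gives (7/12)·(-8) + (5/12)·(-5) = -27/4.
The column player will play Right, holding the row player to -27/4. Shifting weight toward the row that does better against Right would raise this floor (the equalizing mix achieves -13/2 against both Right and Left), so the proposed strategy is not optimal.

No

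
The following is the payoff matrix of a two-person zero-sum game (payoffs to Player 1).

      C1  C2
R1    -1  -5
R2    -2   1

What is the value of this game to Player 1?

Row minima: R1 → -5, R2 → -2; maximin = -2.
Column maxima: C1 → -1, C2 → 1; minimax = -1.
-2 ≠ -1, so there is no saddle point; optimal play is mixed.
Let Player 1 play R1 with probability p. Expected payoff against C1: (-1)p + (-2)(1−p) = p − 2; against C2: (-5)p + 1(1−p) = −6p + 1.
Setting these equal: p − 2 = −6p + 1 ⇒ 7p = 3 ⇒ p = 3/7, and the value is (1)·(3/7) − 2 = -11/7.
For Player 2: with q = P(C1), equating R1's and R2's payoffs gives 4q − 5 = −3q + 1 ⇒ q = 6/7.

-11/7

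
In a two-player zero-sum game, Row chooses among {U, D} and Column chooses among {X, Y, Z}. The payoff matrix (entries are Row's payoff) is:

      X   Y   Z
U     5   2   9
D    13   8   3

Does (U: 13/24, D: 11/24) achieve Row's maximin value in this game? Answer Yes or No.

Against X this mix gives (13/24)·5 + (11/24)·13 = 26/3.
Against Y this mix gives (13/24)·2 + (11/24)·8 = 19/4.
Against Z this mix gives (13/24)·9 + (11/24)·3 = 25/4.
Column will play Y, holding Row to 19/4. Shifting weight toward the row that does better against Y would raise this floor (the equalizing mix achieves 11/2 against both Y and Z), so the proposed strategy is not optimal.

No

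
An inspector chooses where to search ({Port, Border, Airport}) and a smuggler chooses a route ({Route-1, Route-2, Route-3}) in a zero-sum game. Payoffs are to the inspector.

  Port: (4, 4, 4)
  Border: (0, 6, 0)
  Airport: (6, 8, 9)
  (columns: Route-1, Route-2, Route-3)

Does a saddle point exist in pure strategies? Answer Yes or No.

Row minima: Port → 4, Border → 0, Airport → 6; maximin = 6.
Column maxima: Route-1 → 6, Route-2 → 8, Route-3 → 9; minimax = 6.
maximin = minimax = 6, so a saddle point exists.

Yes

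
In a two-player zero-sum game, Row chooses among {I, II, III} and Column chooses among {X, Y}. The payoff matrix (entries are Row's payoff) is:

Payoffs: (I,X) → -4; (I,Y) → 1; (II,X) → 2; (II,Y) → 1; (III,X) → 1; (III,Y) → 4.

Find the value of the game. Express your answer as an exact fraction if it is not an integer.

7/4

Row minima: I → -4, II → 1, III → 1; maximin = 1.
Column maxima: X → 2, Y → 4; minimax = 2.
1 ≠ 2, so there is no saddle point; optimal play is mixed.
I is strictly dominated by III, so Row never plays it.
On the remaining 2×2 (II, III vs X, Y):
Let Row play II with probability p. Expected payoff against X: 2p + 1(1−p) = p + 1; against Y: 1p + 4(1−p) = −3p + 4.
Setting these equal: p + 1 = −3p + 4 ⇒ 4p = 3 ⇒ p = 3/4, and the value is (1)·(3/4) + 1 = 7/4.
For Column: with q = P(X), equating II's and III's payoffs gives q + 1 = −3q + 4 ⇒ q = 3/4.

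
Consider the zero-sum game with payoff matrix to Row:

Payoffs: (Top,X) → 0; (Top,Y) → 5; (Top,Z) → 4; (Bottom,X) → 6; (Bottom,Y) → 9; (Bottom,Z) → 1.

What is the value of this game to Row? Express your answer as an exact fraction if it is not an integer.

8/3

Row minima: Top → 0, Bottom → 1; maximin = 1.
Column maxima: X → 6, Y → 9, Z → 4; minimax = 4.
1 ≠ 4, so there is no saddle point; optimal play is mixed.
Y is strictly dominated by X (it gives Row strictly more in every row), so Column never plays it.
On the remaining 2×2 (Top, Bottom vs X, Z):
Let Row play Top with probability p. Expected payoff against X: 0p + 6(1−p) = −6p + 6; against Z: 4p + 1(1−p) = 3p + 1.
Setting these equal: −6p + 6 = 3p + 1 ⇒ −9p = -5 ⇒ p = 5/9, and the value is (-6)·(5/9) + 6 = 8/3.
For Column: with q = P(X), equating Top's and Bottom's payoffs gives −4q + 4 = 5q + 1 ⇒ q = 1/3.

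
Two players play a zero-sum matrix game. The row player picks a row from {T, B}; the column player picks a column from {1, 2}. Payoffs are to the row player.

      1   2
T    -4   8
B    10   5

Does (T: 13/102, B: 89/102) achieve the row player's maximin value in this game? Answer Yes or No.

No

Against 1 this mix gives (13/102)·(-4) + (89/102)·10 = 419/51.
Against 2 this mix gives (13/102)·8 + (89/102)·5 = 183/34.
The column player will play 2, holding the row player to 183/34. Shifting weight toward the row that does better against 2 would raise this floor (the equalizing mix achieves 100/17 against both 2 and 1), so the proposed strategy is not optimal.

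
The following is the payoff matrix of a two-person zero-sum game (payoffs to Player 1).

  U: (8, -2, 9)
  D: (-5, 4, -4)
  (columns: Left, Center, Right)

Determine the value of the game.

Row minima: U → -2, D → -5; maximin = -2.
Column maxima: Left → 8, Center → 4, Right → 9; minimax = 4.
-2 ≠ 4, so there is no saddle point; optimal play is mixed.
Right is strictly dominated by Left (it gives Player 1 strictly more in every row), so Player 2 never plays it.
On the remaining 2×2 (U, D vs Left, Center):
Let Player 1 play U with probability p. Expected payoff against Left: 8p + (-5)(1−p) = 13p − 5; against Center: (-2)p + 4(1−p) = −6p + 4.
Setting these equal: 13p − 5 = −6p + 4 ⇒ 19p = 9 ⇒ p = 9/19, and the value is (13)·(9/19) − 5 = 22/19.
For Player 2: with q = P(Left), equating U's and D's payoffs gives 10q − 2 = −9q + 4 ⇒ q = 6/19.

22/19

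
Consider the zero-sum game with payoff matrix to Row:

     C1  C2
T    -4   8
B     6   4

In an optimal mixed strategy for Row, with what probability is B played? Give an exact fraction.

Row minima: T → -4, B → 4; maximin = 4.
Column maxima: C1 → 6, C2 → 8; minimax = 6.
4 ≠ 6, so there is no saddle point; optimal play is mixed.
Let Row play T with probability p. Expected payoff against C1: (-4)p + 6(1−p) = −10p + 6; against C2: 8p + 4(1−p) = 4p + 4.
Setting these equal: −10p + 6 = 4p + 4 ⇒ −14p = -2 ⇒ p = 1/7, and the value is (-10)·(1/7) + 6 = 32/7.
For Column: with q = P(C1), equating T's and B's payoffs gives −12q + 8 = 2q + 4 ⇒ q = 2/7.

6/7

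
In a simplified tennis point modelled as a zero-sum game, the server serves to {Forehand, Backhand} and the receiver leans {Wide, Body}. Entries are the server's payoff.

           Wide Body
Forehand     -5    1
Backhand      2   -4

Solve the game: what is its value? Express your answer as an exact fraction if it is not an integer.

Row minima: Forehand → -5, Backhand → -4; maximin = -4.
Column maxima: Wide → 2, Body → 1; minimax = 1.
-4 ≠ 1, so there is no saddle point; optimal play is mixed.
Let the server play Forehand with probability p. Expected payoff against Wide: (-5)p + 2(1−p) = −7p + 2; against Body: 1p + (-4)(1−p) = 5p − 4.
Setting these equal: −7p + 2 = 5p − 4 ⇒ −12p = -6 ⇒ p = 1/2, and the value is (-7)·(1/2) + 2 = -3/2.
For the receiver: with q = P(Wide), equating Forehand's and Backhand's payoffs gives −6q + 1 = 6q − 4 ⇒ q = 5/12.

-3/2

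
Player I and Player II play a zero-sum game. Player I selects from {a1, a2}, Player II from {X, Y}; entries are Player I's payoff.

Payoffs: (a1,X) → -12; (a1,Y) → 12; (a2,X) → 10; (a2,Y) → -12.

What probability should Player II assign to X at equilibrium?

12/23

Row minima: a1 → -12, a2 → -12; maximin = -12.
Column maxima: X → 10, Y → 12; minimax = 10.
-12 ≠ 10, so there is no saddle point; optimal play is mixed.
Let Player I play a1 with probability p. Expected payoff against X: (-12)p + 10(1−p) = −22p + 10; against Y: 12p + (-12)(1−p) = 24p − 12.
Setting these equal: −22p + 10 = 24p − 12 ⇒ −46p = -22 ⇒ p = 11/23, and the value is (-22)·(11/23) + 10 = -12/23.
For Player II: with q = P(X), equating a1's and a2's payoffs gives −24q + 12 = 22q − 12 ⇒ q = 12/23.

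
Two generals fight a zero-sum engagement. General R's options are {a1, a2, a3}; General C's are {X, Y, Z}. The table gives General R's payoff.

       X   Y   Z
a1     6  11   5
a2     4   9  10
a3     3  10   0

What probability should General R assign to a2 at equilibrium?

Row minima: a1 → 5, a2 → 4, a3 → 0; maximin = 5.
Column maxima: X → 6, Y → 11, Z → 10; minimax = 6.
5 ≠ 6, so there is no saddle point; optimal play is mixed.
a3 is strictly dominated by a1, so General R never plays it.
Y is strictly dominated by X (it gives General R strictly more in every row), so General C never plays it.
On the remaining 2×2 (a1, a2 vs X, Z):
Let General R play a1 with probability p. Expected payoff against X: 6p + 4(1−p) = 2p + 4; against Z: 5p + 10(1−p) = −5p + 10.
Setting these equal: 2p + 4 = −5p + 10 ⇒ 7p = 6 ⇒ p = 6/7, and the value is (2)·(6/7) + 4 = 40/7.
For General C: with q = P(X), equating a1's and a2's payoffs gives q + 5 = −6q + 10 ⇒ q = 5/7.

1/7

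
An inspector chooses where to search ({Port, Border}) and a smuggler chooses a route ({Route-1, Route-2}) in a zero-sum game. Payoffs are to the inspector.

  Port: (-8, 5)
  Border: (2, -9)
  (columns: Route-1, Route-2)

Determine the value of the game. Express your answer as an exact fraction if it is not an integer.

-31/12

Row minima: Port → -8, Border → -9; maximin = -8.
Column maxima: Route-1 → 2, Route-2 → 5; minimax = 2.
-8 ≠ 2, so there is no saddle point; optimal play is mixed.
Let the inspector play Port with probability p. Expected payoff against Route-1: (-8)p + 2(1−p) = −10p + 2; against Route-2: 5p + (-9)(1−p) = 14p − 9.
Setting these equal: −10p + 2 = 14p − 9 ⇒ −24p = -11 ⇒ p = 11/24, and the value is (-10)·(11/24) + 2 = -31/12.
For the smuggler: with q = P(Route-1), equating Port's and Border's payoffs gives −13q + 5 = 11q − 9 ⇒ q = 7/12.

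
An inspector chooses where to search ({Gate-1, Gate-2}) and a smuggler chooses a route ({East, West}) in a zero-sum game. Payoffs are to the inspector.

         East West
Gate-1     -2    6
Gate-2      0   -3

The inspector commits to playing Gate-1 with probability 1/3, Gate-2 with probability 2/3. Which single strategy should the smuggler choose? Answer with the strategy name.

East

If the smuggler plays East, the inspector's expected payoff is (1/3)·(-2) + (2/3)·0 = -2/3.
If the smuggler plays West, the inspector's expected payoff is (1/3)·6 + (2/3)·(-3) = 0.
The smuggler minimizes the inspector's payoff; the smallest is -2/3, so the best response is East.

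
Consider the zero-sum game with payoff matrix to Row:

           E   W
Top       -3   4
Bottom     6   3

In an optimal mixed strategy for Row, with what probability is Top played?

3/10

Row minima: Top → -3, Bottom → 3; maximin = 3.
Column maxima: E → 6, W → 4; minimax = 4.
3 ≠ 4, so there is no saddle point; optimal play is mixed.
Let Row play Top with probability p. Expected payoff against E: (-3)p + 6(1−p) = −9p + 6; against W: 4p + 3(1−p) = p + 3.
Setting these equal: −9p + 6 = p + 3 ⇒ −10p = -3 ⇒ p = 3/10, and the value is (-9)·(3/10) + 6 = 33/10.
For Column: with q = P(E), equating Top's and Bottom's payoffs gives −7q + 4 = 3q + 3 ⇒ q = 1/10.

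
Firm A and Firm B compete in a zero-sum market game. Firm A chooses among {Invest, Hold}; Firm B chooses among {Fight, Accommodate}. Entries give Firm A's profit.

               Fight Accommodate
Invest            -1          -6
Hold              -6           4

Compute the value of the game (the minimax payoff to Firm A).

Row minima: Invest → -6, Hold → -6; maximin = -6.
Column maxima: Fight → -1, Accommodate → 4; minimax = -1.
-6 ≠ -1, so there is no saddle point; optimal play is mixed.
Let Firm A play Invest with probability p. Expected payoff against Fight: (-1)p + (-6)(1−p) = 5p − 6; against Accommodate: (-6)p + 4(1−p) = −10p + 4.
Setting these equal: 5p − 6 = −10p + 4 ⇒ 15p = 10 ⇒ p = 2/3, and the value is (5)·(2/3) − 6 = -8/3.
For Firm B: with q = P(Fight), equating Invest's and Hold's payoffs gives 5q − 6 = −10q + 4 ⇒ q = 2/3.

-8/3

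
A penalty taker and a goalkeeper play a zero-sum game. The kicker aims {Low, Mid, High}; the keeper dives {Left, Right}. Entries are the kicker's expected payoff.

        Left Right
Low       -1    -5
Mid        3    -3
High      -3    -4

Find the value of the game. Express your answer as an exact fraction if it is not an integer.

-3

Row minima: Low → -5, Mid → -3, High → -4; maximin = -3.
Column maxima: Left → 3, Right → -3; minimax = -3.
Since maximin = minimax = -3, there is a saddle point and the value is -3.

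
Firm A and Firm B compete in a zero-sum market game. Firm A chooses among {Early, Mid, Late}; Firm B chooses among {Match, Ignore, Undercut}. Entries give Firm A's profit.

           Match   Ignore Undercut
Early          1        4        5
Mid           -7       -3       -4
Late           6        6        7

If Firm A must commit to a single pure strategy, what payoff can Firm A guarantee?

Row minima: Early → 1, Mid → -7, Late → 6.
The best of these is 6.

6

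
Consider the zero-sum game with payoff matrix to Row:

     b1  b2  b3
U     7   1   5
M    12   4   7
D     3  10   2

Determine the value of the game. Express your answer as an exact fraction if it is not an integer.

Row minima: U → 1, M → 4, D → 2; maximin = 4.
Column maxima: b1 → 12, b2 → 10, b3 → 7; minimax = 7.
4 ≠ 7, so there is no saddle point; optimal play is mixed.
U is strictly dominated by M, so Row never plays it.
b1 is strictly dominated by b3 (it gives Row strictly more in every row), so Column never plays it.
On the remaining 2×2 (M, D vs b2, b3):
Let Row play M with probability p. Expected payoff against b2: 4p + 10(1−p) = −6p + 10; against b3: 7p + 2(1−p) = 5p + 2.
Setting these equal: −6p + 10 = 5p + 2 ⇒ −11p = -8 ⇒ p = 8/11, and the value is (-6)·(8/11) + 10 = 62/11.
For Column: with q = P(b2), equating M's and D's payoffs gives −3q + 7 = 8q + 2 ⇒ q = 5/11.

62/11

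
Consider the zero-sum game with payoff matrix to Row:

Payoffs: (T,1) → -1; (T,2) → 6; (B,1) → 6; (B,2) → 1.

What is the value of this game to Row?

Row minima: T → -1, B → 1; maximin = 1.
Column maxima: 1 → 6, 2 → 6; minimax = 6.
1 ≠ 6, so there is no saddle point; optimal play is mixed.
Let Row play T with probability p. Expected payoff against 1: (-1)p + 6(1−p) = −7p + 6; against 2: 6p + 1(1−p) = 5p + 1.
Setting these equal: −7p + 6 = 5p + 1 ⇒ −12p = -5 ⇒ p = 5/12, and the value is (-7)·(5/12) + 6 = 37/12.
For Column: with q = P(1), equating T's and B's payoffs gives −7q + 6 = 5q + 1 ⇒ q = 5/12.

37/12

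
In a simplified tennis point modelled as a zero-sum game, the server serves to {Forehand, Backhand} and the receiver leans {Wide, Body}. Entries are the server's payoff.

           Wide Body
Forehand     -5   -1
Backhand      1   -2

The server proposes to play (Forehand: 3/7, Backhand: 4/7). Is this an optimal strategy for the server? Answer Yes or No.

Against Wide this mix gives (3/7)·(-5) + (4/7)·1 = -11/7.
Against Body this mix gives (3/7)·(-1) + (4/7)·(-2) = -11/7.
All of the receiver's active replies (Wide, Body) yield -11/7, and no column does worse for the server. The mix makes the receiver indifferent and guarantees -11/7, so it is optimal.

Yes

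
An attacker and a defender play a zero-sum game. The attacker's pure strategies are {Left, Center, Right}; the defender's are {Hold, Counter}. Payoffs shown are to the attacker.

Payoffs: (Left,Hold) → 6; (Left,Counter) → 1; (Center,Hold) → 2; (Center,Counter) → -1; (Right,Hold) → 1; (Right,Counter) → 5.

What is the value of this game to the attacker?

Row minima: Left → 1, Center → -1, Right → 1; maximin = 1.
Column maxima: Hold → 6, Counter → 5; minimax = 5.
1 ≠ 5, so there is no saddle point; optimal play is mixed.
Center is strictly dominated by Left, so the attacker never plays it.
On the remaining 2×2 (Left, Right vs Hold, Counter):
Let the attacker play Left with probability p. Expected payoff against Hold: 6p + 1(1−p) = 5p + 1; against Counter: 1p + 5(1−p) = −4p + 5.
Setting these equal: 5p + 1 = −4p + 5 ⇒ 9p = 4 ⇒ p = 4/9, and the value is (5)·(4/9) + 1 = 29/9.
For the defender: with q = P(Hold), equating Left's and Right's payoffs gives 5q + 1 = −4q + 5 ⇒ q = 4/9.

29/9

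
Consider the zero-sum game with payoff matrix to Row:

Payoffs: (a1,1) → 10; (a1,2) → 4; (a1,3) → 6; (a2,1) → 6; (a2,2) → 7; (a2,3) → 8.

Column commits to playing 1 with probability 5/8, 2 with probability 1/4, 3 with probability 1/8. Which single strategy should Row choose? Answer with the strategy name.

a1

Expected payoff of a1: (5/8)·10 + (1/4)·4 + (1/8)·6 = 8.
Expected payoff of a2: (5/8)·6 + (1/4)·7 + (1/8)·8 = 13/2.
The largest is 8, so Row's best response is a1.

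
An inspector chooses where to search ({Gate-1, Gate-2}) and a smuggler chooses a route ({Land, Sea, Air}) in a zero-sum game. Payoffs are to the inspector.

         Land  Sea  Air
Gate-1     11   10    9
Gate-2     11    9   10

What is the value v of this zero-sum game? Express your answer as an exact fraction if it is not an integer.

19/2

Row minima: Gate-1 → 9, Gate-2 → 9; maximin = 9.
Column maxima: Land → 11, Sea → 10, Air → 10; minimax = 10.
9 ≠ 10, so there is no saddle point; optimal play is mixed.
Land is strictly dominated by Sea (it gives the inspector strictly more in every row), so the smuggler never plays it.
On the remaining 2×2 (Gate-1, Gate-2 vs Sea, Air):
Let the inspector play Gate-1 with probability p. Expected payoff against Sea: 10p + 9(1−p) = p + 9; against Air: 9p + 10(1−p) = −p + 10.
Setting these equal: p + 9 = −p + 10 ⇒ 2p = 1 ⇒ p = 1/2, and the value is (1)·(1/2) + 9 = 19/2.
For the smuggler: with q = P(Sea), equating Gate-1's and Gate-2's payoffs gives q + 9 = −q + 10 ⇒ q = 1/2.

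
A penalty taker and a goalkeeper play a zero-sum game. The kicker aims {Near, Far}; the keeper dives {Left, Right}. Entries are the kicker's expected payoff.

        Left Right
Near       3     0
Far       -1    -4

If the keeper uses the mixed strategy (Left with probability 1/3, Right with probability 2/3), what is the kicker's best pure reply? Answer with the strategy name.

Near

Expected payoff of Near: (1/3)·3 + (2/3)·0 = 1.
Expected payoff of Far: (1/3)·(-1) + (2/3)·(-4) = -3.
The largest is 1, so the kicker's best response is Near.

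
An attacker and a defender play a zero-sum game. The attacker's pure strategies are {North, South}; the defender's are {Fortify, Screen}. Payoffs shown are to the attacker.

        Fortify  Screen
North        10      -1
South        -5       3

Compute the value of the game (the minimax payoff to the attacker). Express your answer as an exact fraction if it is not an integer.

Row minima: North → -1, South → -5; maximin = -1.
Column maxima: Fortify → 10, Screen → 3; minimax = 3.
-1 ≠ 3, so there is no saddle point; optimal play is mixed.
Let the attacker play North with probability p. Expected payoff against Fortify: 10p + (-5)(1−p) = 15p − 5; against Screen: (-1)p + 3(1−p) = −4p + 3.
Setting these equal: 15p − 5 = −4p + 3 ⇒ 19p = 8 ⇒ p = 8/19, and the value is (15)·(8/19) − 5 = 25/19.
For the defender: with q = P(Fortify), equating North's and South's payoffs gives 11q − 1 = −8q + 3 ⇒ q = 4/19.

25/19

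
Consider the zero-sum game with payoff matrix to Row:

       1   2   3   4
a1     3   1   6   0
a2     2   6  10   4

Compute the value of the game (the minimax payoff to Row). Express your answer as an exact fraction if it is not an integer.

Row minima: a1 → 0, a2 → 2; maximin = 2.
Column maxima: 1 → 3, 2 → 6, 3 → 10, 4 → 4; minimax = 3.
2 ≠ 3, so there is no saddle point; optimal play is mixed.
2 is strictly dominated by 4 (it gives Row strictly more in every row), so Column never plays it.
3 is strictly dominated by 1 (it gives Row strictly more in every row), so Column never plays it.
On the remaining 2×2 (a1, a2 vs 1, 4):
Let Row play a1 with probability p. Expected payoff against 1: 3p + 2(1−p) = p + 2; against 4: 0p + 4(1−p) = −4p + 4.
Setting these equal: p + 2 = −4p + 4 ⇒ 5p = 2 ⇒ p = 2/5, and the value is (1)·(2/5) + 2 = 12/5.
For Column: with q = P(1), equating a1's and a2's payoffs gives 3q = −2q + 4 ⇒ q = 4/5.

12/5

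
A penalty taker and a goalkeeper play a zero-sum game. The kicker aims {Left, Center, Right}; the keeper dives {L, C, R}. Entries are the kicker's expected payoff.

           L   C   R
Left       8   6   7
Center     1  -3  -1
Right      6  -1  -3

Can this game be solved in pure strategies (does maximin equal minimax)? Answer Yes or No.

Yes

Row minima: Left → 6, Center → -3, Right → -3; maximin = 6.
Column maxima: L → 8, C → 6, R → 7; minimax = 6.
maximin = minimax = 6, so a saddle point exists.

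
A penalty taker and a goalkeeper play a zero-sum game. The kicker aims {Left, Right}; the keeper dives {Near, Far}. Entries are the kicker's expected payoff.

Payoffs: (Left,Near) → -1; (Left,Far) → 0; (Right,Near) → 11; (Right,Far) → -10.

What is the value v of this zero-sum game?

-5/11

Row minima: Left → -1, Right → -10; maximin = -1.
Column maxima: Near → 11, Far → 0; minimax = 0.
-1 ≠ 0, so there is no saddle point; optimal play is mixed.
Let the kicker play Left with probability p. Expected payoff against Near: (-1)p + 11(1−p) = −12p + 11; against Far: 0p + (-10)(1−p) = 10p − 10.
Setting these equal: −12p + 11 = 10p − 10 ⇒ −22p = -21 ⇒ p = 21/22, and the value is (-12)·(21/22) + 11 = -5/11.
For the keeper: with q = P(Near), equating Left's and Right's payoffs gives −q = 21q − 10 ⇒ q = 5/11.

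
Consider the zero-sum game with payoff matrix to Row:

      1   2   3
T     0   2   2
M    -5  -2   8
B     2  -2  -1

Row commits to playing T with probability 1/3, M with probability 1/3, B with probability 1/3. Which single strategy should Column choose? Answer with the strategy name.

If Column plays 1, Row's expected payoff is (1/3)·0 + (1/3)·(-5) + (1/3)·2 = -1.
If Column plays 2, Row's expected payoff is (1/3)·2 + (1/3)·(-2) + (1/3)·(-2) = -2/3.
If Column plays 3, Row's expected payoff is (1/3)·2 + (1/3)·8 + (1/3)·(-1) = 3.
Column minimizes Row's payoff; the smallest is -1, so the best response is 1.

1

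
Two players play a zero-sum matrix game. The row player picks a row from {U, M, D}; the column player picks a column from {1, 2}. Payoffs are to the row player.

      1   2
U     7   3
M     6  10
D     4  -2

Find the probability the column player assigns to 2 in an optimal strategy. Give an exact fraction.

1/8

Row minima: U → 3, M → 6, D → -2; maximin = 6.
Column maxima: 1 → 7, 2 → 10; minimax = 7.
6 ≠ 7, so there is no saddle point; optimal play is mixed.
D is strictly dominated by U, so the row player never plays it.
On the remaining 2×2 (U, M vs 1, 2):
Let the row player play U with probability p. Expected payoff against 1: 7p + 6(1−p) = p + 6; against 2: 3p + 10(1−p) = −7p + 10.
Setting these equal: p + 6 = −7p + 10 ⇒ 8p = 4 ⇒ p = 1/2, and the value is (1)·(1/2) + 6 = 13/2.
For the column player: with q = P(1), equating U's and M's payoffs gives 4q + 3 = −4q + 10 ⇒ q = 7/8.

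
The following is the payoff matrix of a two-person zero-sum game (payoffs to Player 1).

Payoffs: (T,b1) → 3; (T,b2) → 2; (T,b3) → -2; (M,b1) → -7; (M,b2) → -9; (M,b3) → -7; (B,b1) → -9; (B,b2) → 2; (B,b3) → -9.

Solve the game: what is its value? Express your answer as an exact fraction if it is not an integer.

Row minima: T → -2, M → -9, B → -9; maximin = -2.
Column maxima: b1 → 3, b2 → 2, b3 → -2; minimax = -2.
Since maximin = minimax = -2, there is a saddle point and the value is -2.

-2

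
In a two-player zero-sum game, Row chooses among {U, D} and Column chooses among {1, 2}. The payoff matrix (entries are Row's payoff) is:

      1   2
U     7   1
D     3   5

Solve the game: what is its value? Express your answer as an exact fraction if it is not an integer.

Row minima: U → 1, D → 3; maximin = 3.
Column maxima: 1 → 7, 2 → 5; minimax = 5.
3 ≠ 5, so there is no saddle point; optimal play is mixed.
Let Row play U with probability p. Expected payoff against 1: 7p + 3(1−p) = 4p + 3; against 2: 1p + 5(1−p) = −4p + 5.
Setting these equal: 4p + 3 = −4p + 5 ⇒ 8p = 2 ⇒ p = 1/4, and the value is (4)·(1/4) + 3 = 4.
For Column: with q = P(1), equating U's and D's payoffs gives 6q + 1 = −2q + 5 ⇒ q = 1/2.

4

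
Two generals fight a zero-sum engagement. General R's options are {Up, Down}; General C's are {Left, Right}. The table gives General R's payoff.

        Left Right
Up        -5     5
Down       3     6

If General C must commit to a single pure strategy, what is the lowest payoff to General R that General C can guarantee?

3

Column maxima: Left → 3, Right → 6.
The smallest of these is 3.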